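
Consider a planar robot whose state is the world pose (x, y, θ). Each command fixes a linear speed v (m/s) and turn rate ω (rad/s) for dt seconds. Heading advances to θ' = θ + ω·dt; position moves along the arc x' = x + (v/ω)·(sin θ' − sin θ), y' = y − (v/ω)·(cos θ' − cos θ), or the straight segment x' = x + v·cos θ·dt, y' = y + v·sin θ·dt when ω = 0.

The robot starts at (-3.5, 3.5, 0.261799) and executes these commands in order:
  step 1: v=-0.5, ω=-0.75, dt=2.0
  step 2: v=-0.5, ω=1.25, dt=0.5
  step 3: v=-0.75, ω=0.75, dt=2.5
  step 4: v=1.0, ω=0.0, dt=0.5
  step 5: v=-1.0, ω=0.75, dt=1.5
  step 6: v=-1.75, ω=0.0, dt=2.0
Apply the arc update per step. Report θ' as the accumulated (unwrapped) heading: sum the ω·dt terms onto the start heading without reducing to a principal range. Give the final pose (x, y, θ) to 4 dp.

(-2.9205, 0.3108, 2.3868)

step 1: θ'=-1.2382 (R=0.6667) → pose (-4.3027, 3.9263, -1.2382)
step 2: θ'=-0.6132 (R=-0.4000) → pose (-4.4506, 4.1228, -0.6132)
step 3: θ'=1.2618 (R=-1.0000) → pose (-5.9787, 3.6091, 1.2618)
step 4: θ'=1.2618 (straight) → pose (-5.8266, 4.0854, 1.2618)
step 5: θ'=2.3868 (R=-1.3333) → pose (-5.4700, 2.7087, 2.3868)
step 6: θ'=2.3868 (straight) → pose (-2.9205, 0.3108, 2.3868)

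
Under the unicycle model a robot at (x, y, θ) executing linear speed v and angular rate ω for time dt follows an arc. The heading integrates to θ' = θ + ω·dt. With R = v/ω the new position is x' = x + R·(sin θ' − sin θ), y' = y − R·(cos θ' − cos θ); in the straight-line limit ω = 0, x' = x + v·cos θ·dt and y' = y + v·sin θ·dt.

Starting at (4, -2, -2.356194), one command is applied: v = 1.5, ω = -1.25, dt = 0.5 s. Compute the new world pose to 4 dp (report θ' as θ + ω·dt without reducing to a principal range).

θ' = -2.3562 + -1.25·0.5 = -2.9812
R = v/ω = 1.5/-1.25 = -1.2000
x' = 4 + -1.2000·(sin -2.9812 − sin -2.3562) = 3.3431
y' = -2 − -1.2000·(cos -2.9812 − cos -2.3562) = -2.3361

(3.3431, -2.3361, -2.9812)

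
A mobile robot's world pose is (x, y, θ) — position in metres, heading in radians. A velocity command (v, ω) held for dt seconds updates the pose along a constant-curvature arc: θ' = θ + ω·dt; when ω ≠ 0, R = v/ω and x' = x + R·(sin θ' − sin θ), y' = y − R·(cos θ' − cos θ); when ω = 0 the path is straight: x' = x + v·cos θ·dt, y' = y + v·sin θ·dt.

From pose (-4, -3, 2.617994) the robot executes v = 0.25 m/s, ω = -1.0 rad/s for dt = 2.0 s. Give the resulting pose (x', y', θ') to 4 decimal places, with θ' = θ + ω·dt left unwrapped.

θ' = 2.6180 + -1.0·2.0 = 0.6180
R = v/ω = 0.25/-1.0 = -0.2500
x' = -4 + -0.2500·(sin 0.6180 − sin 2.6180) = -4.0199
y' = -3 − -0.2500·(cos 0.6180 − cos 2.6180) = -2.5797

(-4.0199, -2.5797, 0.6180)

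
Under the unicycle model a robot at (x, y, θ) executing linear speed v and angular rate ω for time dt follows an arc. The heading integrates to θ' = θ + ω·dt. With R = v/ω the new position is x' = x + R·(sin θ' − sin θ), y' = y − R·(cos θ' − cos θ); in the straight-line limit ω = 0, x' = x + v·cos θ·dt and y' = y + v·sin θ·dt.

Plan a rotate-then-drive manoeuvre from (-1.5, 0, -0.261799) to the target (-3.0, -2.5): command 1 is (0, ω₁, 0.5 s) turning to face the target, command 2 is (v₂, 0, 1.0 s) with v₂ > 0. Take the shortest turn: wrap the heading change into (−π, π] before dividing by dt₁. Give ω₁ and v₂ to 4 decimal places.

heading to target = atan2(-2.5−0, -3−-1.5) = -2.1112
Δθ = wrap(-2.1112 − -0.2618) = -1.8494; ω₁ = Δθ/dt₁ = -3.6988
distance = √((-3−-1.5)² + (-2.5−0)²) = 2.9155; v₂ = distance/dt₂ = 2.9155

ω₁ = -3.6988, v₂ = 2.9155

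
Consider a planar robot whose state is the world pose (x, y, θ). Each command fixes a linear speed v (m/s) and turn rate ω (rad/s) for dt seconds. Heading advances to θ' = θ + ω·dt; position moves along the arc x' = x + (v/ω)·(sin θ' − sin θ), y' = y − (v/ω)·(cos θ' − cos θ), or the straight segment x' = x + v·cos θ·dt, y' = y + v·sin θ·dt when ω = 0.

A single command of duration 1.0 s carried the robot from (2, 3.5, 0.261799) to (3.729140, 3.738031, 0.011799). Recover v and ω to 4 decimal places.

v = 1.7500, ω = -0.2500

Δθ = 0.011799 − 0.261799 = -0.250000
ω = Δθ/dt = -0.250000/1.0 = -0.2500
R = Δx/(sin θ' − sin θ) = -7.0000
v = R·ω = -7.0000·-0.2500 = 1.7500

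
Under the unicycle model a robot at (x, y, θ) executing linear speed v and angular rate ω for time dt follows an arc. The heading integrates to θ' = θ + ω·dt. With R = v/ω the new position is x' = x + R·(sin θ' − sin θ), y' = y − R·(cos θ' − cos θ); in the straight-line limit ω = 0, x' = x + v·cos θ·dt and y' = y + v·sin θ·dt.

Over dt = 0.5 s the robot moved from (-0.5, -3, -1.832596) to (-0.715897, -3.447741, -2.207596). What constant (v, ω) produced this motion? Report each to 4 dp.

Δθ = -2.207596 − -1.832596 = -0.375000
ω = Δθ/dt = -0.375000/0.5 = -0.7500
R = −Δy/(cos θ' − cos θ) = -1.3333
v = R·ω = -1.3333·-0.7500 = 1.0000

v = 1.0000, ω = -0.7500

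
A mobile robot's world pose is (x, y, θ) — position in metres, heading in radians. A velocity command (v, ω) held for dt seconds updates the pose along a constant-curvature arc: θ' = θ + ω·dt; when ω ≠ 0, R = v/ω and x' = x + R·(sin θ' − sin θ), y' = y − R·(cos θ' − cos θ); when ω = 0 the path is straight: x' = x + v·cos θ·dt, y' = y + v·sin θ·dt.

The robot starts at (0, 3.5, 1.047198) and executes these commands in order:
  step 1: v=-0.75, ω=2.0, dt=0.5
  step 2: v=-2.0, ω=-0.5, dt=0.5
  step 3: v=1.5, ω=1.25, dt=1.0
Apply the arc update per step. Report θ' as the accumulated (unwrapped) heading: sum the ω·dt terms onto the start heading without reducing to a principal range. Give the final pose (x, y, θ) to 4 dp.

(-0.7214, 3.1294, 3.0472)

step 1: θ'=2.0472 (R=-0.3750) → pose (-0.0085, 3.1405, 2.0472)
step 2: θ'=1.7972 (R=4.0000) → pose (0.3348, 2.2041, 1.7972)
step 3: θ'=3.0472 (R=1.2000) → pose (-0.7214, 3.1294, 3.0472)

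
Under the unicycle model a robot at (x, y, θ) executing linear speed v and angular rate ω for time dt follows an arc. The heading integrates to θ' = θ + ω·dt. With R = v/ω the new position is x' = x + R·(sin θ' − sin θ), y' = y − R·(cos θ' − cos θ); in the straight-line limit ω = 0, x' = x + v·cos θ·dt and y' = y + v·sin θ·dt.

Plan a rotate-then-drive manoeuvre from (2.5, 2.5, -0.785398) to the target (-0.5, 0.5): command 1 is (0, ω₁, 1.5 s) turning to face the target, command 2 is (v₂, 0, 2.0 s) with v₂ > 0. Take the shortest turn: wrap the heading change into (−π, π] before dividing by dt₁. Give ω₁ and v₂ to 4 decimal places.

ω₁ = -1.1788, v₂ = 1.8028

heading to target = atan2(0.5−2.5, -0.5−2.5) = -2.5536
Δθ = wrap(-2.5536 − -0.7854) = -1.7682; ω₁ = Δθ/dt₁ = -1.1788
distance = √((-0.5−2.5)² + (0.5−2.5)²) = 3.6056; v₂ = distance/dt₂ = 1.8028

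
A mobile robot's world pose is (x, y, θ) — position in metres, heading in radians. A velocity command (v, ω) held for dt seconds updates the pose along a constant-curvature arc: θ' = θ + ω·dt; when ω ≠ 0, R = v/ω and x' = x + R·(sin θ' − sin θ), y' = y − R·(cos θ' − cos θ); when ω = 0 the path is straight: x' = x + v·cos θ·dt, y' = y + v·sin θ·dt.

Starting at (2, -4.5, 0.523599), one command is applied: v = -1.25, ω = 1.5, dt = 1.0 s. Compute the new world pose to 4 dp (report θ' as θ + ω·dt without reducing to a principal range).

θ' = 0.5236 + 1.5·1.0 = 2.0236
R = v/ω = -1.25/1.5 = -0.8333
x' = 2 + -0.8333·(sin 2.0236 − sin 0.5236) = 1.6673
y' = -4.5 − -0.8333·(cos 2.0236 − cos 0.5236) = -5.5863

(1.6673, -5.5863, 2.0236)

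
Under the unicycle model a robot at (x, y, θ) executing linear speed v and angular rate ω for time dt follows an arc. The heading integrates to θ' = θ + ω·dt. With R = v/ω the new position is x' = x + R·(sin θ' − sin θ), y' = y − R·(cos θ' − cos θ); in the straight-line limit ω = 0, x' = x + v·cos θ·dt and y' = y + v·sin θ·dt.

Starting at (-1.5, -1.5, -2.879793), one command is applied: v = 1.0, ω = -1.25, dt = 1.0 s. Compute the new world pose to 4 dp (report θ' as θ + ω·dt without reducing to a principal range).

θ' = -2.8798 + -1.25·1.0 = -4.1298
R = v/ω = 1.0/-1.25 = -0.8000
x' = -1.5 + -0.8000·(sin -4.1298 − sin -2.8798) = -2.3751
y' = -1.5 − -0.8000·(cos -4.1298 − cos -2.8798) = -1.1674

(-2.3751, -1.1674, -4.1298)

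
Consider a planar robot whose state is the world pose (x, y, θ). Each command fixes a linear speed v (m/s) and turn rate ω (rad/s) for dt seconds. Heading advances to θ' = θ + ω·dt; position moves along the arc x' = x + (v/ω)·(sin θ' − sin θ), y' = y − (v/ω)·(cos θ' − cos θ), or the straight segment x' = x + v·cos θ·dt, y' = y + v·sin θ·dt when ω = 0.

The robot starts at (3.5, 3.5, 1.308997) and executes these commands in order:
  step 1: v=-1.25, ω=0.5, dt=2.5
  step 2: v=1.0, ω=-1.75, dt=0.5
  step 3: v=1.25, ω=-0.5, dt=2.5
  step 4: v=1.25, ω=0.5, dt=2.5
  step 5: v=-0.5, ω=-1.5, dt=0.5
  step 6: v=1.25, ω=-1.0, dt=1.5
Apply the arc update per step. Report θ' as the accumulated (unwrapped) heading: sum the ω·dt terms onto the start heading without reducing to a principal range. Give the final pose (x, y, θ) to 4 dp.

step 1: θ'=2.5590 (R=-2.5000) → pose (4.5393, 0.7654, 2.5590)
step 2: θ'=1.6840 (R=-0.5714) → pose (4.2860, 1.1780, 1.6840)
step 3: θ'=0.4340 (R=-2.5000) → pose (5.7187, 3.7286, 0.4340)
step 4: θ'=1.6840 (R=2.5000) → pose (7.1515, 6.2792, 1.6840)
step 5: θ'=0.9340 (R=0.3333) → pose (7.0883, 6.0434, 0.9340)
step 6: θ'=-0.5660 (R=-1.2500) → pose (8.7636, 6.3552, -0.5660)

(8.7636, 6.3552, -0.5660)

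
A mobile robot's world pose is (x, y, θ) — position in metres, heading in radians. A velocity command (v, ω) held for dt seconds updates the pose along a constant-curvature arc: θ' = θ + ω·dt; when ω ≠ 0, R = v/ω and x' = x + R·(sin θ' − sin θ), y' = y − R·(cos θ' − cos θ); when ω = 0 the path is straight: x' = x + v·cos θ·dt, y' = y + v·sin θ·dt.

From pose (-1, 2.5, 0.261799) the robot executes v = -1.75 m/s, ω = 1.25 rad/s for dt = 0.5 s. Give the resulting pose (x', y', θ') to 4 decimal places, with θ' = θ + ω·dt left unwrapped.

θ' = 0.2618 + 1.25·0.5 = 0.8868
R = v/ω = -1.75/1.25 = -1.4000
x' = -1 + -1.4000·(sin 0.8868 − sin 0.2618) = -1.7227
y' = 2.5 − -1.4000·(cos 0.8868 − cos 0.2618) = 2.0324

(-1.7227, 2.0324, 0.8868)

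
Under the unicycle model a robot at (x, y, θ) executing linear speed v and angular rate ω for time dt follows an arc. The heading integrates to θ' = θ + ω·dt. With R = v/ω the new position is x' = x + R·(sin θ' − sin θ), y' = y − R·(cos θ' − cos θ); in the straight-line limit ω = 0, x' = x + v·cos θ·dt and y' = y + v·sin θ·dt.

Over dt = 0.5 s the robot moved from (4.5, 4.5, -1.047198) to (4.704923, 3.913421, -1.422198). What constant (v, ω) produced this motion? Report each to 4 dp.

Δθ = -1.422198 − -1.047198 = -0.375000
ω = Δθ/dt = -0.375000/0.5 = -0.7500
R = −Δy/(cos θ' − cos θ) = -1.6667
v = R·ω = -1.6667·-0.7500 = 1.2500

v = 1.2500, ω = -0.7500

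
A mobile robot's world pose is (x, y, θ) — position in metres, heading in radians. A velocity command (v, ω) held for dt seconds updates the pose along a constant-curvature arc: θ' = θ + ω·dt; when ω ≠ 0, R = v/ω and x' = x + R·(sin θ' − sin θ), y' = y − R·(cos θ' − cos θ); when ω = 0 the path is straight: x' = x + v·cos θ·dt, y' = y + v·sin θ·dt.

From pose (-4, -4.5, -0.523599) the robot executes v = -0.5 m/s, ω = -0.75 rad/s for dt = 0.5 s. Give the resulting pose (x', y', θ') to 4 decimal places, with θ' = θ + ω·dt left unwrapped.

θ' = -0.5236 + -0.75·0.5 = -0.8986
R = v/ω = -0.5/-0.75 = 0.6667
x' = -4 + 0.6667·(sin -0.8986 − sin -0.5236) = -4.1883
y' = -4.5 − 0.6667·(cos -0.8986 − cos -0.5236) = -4.3378

(-4.1883, -4.3378, -0.8986)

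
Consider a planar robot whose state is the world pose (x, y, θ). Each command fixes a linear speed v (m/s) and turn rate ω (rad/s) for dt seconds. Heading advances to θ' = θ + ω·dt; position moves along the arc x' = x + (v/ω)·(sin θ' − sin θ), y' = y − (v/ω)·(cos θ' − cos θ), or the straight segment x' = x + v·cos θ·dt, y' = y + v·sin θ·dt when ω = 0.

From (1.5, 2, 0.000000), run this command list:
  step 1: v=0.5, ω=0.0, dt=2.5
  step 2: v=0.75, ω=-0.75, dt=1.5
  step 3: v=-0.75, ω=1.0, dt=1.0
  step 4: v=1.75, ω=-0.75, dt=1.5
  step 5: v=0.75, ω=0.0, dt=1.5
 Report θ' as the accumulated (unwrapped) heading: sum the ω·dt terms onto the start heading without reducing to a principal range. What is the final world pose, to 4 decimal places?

(5.3472, -0.7950, -1.2500)

step 1: θ'=0.0000 (straight) → pose (2.7500, 2.0000, 0.0000)
step 2: θ'=-1.1250 (R=-1.0000) → pose (3.6523, 1.4312, -1.1250)
step 3: θ'=-0.1250 (R=-0.7500) → pose (3.0691, 1.8519, -0.1250)
step 4: θ'=-1.2500 (R=-2.3333) → pose (4.9925, 0.2726, -1.2500)
step 5: θ'=-1.2500 (straight) → pose (5.3472, -0.7950, -1.2500)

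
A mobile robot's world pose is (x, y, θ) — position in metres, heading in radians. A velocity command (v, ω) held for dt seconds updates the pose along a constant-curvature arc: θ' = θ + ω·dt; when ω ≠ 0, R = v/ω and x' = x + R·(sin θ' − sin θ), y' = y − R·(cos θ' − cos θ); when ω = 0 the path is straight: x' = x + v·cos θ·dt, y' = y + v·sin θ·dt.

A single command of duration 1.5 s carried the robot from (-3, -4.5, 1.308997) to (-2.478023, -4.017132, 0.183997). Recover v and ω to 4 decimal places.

Δθ = 0.183997 − 1.308997 = -1.125000
ω = Δθ/dt = -1.125000/1.5 = -0.7500
R = Δx/(sin θ' − sin θ) = -0.6667
v = R·ω = -0.6667·-0.7500 = 0.5000

v = 0.5000, ω = -0.7500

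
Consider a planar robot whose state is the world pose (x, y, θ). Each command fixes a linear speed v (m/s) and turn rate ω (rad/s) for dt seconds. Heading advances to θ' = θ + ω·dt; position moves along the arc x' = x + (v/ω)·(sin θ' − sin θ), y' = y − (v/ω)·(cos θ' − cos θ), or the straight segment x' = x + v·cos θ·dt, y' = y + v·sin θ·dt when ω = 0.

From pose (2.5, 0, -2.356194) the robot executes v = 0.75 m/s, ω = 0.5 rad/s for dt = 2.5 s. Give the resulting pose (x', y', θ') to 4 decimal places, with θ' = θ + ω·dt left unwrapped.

(2.2197, -1.7328, -1.1062)

θ' = -2.3562 + 0.5·2.5 = -1.1062
R = v/ω = 0.75/0.5 = 1.5000
x' = 2.5 + 1.5000·(sin -1.1062 − sin -2.3562) = 2.2197
y' = 0 − 1.5000·(cos -1.1062 − cos -2.3562) = -1.7328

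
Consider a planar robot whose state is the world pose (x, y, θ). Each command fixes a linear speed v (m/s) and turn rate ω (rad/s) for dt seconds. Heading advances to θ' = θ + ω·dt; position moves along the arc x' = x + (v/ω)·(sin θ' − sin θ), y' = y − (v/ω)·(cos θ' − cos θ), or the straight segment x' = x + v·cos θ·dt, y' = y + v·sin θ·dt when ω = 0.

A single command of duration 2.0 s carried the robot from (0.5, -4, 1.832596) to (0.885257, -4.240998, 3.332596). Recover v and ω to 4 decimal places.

Δθ = 3.332596 − 1.832596 = 1.500000
ω = Δθ/dt = 1.500000/2.0 = 0.7500
R = Δx/(sin θ' − sin θ) = -0.3333
v = R·ω = -0.3333·0.7500 = -0.2500

v = -0.2500, ω = 0.7500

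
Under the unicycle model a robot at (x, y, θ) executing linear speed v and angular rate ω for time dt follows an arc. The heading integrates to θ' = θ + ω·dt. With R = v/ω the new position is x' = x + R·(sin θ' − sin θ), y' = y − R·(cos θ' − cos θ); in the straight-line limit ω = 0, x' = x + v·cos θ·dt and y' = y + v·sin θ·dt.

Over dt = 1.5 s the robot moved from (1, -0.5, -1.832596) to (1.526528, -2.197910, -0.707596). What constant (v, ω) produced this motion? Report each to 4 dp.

v = 1.2500, ω = 0.7500

Δθ = -0.707596 − -1.832596 = 1.125000
ω = Δθ/dt = 1.125000/1.5 = 0.7500
R = −Δy/(cos θ' − cos θ) = 1.6667
v = R·ω = 1.6667·0.7500 = 1.2500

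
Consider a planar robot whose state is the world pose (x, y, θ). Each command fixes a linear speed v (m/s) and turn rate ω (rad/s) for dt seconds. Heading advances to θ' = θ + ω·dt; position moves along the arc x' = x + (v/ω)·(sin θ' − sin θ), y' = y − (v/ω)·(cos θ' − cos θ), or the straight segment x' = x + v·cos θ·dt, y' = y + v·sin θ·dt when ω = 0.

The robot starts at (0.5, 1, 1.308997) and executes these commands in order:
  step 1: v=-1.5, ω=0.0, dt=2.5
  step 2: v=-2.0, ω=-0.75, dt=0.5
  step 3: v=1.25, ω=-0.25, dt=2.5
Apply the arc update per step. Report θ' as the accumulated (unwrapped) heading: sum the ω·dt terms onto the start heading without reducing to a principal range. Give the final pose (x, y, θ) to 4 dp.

step 1: θ'=1.3090 (straight) → pose (-0.4706, -2.6222, 1.3090)
step 2: θ'=0.9340 (R=2.6667) → pose (-0.9024, -3.5177, 0.9340)
step 3: θ'=0.3090 (R=-5.0000) → pose (1.5971, -1.7276, 0.3090)

(1.5971, -1.7276, 0.3090)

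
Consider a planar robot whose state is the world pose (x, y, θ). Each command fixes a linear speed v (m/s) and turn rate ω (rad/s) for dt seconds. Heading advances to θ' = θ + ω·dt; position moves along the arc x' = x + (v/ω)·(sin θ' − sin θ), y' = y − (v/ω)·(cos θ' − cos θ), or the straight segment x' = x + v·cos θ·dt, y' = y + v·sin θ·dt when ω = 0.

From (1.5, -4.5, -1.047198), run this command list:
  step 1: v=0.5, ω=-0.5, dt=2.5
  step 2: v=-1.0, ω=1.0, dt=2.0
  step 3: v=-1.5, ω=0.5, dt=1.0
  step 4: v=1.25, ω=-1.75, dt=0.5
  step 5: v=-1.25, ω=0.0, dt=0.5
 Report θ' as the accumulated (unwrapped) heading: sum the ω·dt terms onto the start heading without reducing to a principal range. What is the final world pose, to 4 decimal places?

(-0.4563, -3.7254, -0.6722)

step 1: θ'=-2.2972 (R=-1.0000) → pose (1.3815, -5.6642, -2.2972)
step 2: θ'=-0.2972 (R=-1.0000) → pose (0.9268, -4.0438, -0.2972)
step 3: θ'=0.2028 (R=-3.0000) → pose (-0.5560, -3.9738, 0.2028)
step 4: θ'=-0.6722 (R=-0.7143) → pose (0.0327, -4.1146, -0.6722)
step 5: θ'=-0.6722 (straight) → pose (-0.4563, -3.7254, -0.6722)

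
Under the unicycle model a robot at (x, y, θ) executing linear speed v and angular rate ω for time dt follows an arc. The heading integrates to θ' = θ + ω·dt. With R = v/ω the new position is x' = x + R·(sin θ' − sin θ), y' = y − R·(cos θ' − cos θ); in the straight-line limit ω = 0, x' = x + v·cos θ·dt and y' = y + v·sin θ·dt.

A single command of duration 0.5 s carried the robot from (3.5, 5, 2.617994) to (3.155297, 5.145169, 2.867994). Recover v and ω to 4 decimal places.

v = 0.7500, ω = 0.5000

Δθ = 2.867994 − 2.617994 = 0.250000
ω = Δθ/dt = 0.250000/0.5 = 0.5000
R = Δx/(sin θ' − sin θ) = 1.5000
v = R·ω = 1.5000·0.5000 = 0.7500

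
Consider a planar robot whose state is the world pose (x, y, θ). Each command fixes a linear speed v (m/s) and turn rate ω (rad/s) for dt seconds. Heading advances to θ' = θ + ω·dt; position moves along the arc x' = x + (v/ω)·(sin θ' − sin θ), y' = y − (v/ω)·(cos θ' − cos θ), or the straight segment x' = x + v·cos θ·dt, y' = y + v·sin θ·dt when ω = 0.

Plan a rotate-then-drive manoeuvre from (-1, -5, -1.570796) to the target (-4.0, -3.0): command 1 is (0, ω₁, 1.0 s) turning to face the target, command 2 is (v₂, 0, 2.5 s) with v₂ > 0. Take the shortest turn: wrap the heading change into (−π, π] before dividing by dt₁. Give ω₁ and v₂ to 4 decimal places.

heading to target = atan2(-3−-5, -4−-1) = 2.5536
Δθ = wrap(2.5536 − -1.5708) = -2.1588; ω₁ = Δθ/dt₁ = -2.1588
distance = √((-4−-1)² + (-3−-5)²) = 3.6056; v₂ = distance/dt₂ = 1.4422

ω₁ = -2.1588, v₂ = 1.4422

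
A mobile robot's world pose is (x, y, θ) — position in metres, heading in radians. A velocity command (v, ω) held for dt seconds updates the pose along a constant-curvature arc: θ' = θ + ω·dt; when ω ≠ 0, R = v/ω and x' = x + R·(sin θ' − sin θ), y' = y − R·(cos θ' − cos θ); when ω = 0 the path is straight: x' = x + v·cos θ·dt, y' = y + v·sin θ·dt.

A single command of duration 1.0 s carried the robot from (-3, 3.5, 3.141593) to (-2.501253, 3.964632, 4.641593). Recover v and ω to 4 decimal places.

v = -0.7500, ω = 1.5000

Δθ = 4.641593 − 3.141593 = 1.500000
ω = Δθ/dt = 1.500000/1.0 = 1.5000
R = Δx/(sin θ' − sin θ) = -0.5000
v = R·ω = -0.5000·1.5000 = -0.7500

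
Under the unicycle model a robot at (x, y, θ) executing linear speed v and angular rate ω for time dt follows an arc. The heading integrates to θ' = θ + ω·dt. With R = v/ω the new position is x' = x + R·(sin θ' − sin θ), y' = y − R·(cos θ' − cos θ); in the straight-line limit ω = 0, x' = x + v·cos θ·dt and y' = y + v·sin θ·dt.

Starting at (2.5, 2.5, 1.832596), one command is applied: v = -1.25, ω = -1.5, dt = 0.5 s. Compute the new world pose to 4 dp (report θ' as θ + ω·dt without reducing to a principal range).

θ' = 1.8326 + -1.5·0.5 = 1.0826
R = v/ω = -1.25/-1.5 = 0.8333
x' = 2.5 + 0.8333·(sin 1.0826 − sin 1.8326) = 2.4310
y' = 2.5 − 0.8333·(cos 1.0826 − cos 1.8326) = 1.8935

(2.4310, 1.8935, 1.0826)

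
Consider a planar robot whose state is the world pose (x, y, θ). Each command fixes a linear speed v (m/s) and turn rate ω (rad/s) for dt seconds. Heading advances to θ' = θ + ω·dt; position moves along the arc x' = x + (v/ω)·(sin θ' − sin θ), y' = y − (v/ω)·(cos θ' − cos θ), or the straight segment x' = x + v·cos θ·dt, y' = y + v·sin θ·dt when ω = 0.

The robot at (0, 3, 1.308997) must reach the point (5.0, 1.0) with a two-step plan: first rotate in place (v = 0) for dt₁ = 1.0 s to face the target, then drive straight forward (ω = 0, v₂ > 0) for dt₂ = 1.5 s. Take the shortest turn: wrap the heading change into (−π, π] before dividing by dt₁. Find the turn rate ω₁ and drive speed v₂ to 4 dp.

heading to target = atan2(1−3, 5−0) = -0.3805
Δθ = wrap(-0.3805 − 1.3090) = -1.6895; ω₁ = Δθ/dt₁ = -1.6895
distance = √((5−0)² + (1−3)²) = 5.3852; v₂ = distance/dt₂ = 3.5901

ω₁ = -1.6895, v₂ = 3.5901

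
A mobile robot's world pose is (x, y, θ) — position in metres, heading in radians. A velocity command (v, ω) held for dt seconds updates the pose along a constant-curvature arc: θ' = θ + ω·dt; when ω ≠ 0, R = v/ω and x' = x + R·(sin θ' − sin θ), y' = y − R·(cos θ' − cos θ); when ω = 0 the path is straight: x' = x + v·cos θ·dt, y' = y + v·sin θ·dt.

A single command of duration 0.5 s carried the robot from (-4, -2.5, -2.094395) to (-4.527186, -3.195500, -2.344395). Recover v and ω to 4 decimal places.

Δθ = -2.344395 − -2.094395 = -0.250000
ω = Δθ/dt = -0.250000/0.5 = -0.5000
R = −Δy/(cos θ' − cos θ) = -3.5000
v = R·ω = -3.5000·-0.5000 = 1.7500

v = 1.7500, ω = -0.5000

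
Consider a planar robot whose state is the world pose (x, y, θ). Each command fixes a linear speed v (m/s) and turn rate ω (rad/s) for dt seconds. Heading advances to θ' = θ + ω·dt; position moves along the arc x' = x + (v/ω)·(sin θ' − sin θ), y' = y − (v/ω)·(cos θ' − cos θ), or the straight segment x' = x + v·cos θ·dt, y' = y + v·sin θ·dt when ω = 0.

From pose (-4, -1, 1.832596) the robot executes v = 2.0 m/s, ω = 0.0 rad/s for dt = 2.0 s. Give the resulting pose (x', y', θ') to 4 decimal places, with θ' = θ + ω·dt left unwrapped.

(-5.0353, 2.8637, 1.8326)

θ' = 1.8326 + 0.0·2.0 = 1.8326
ω = 0 → straight: x' = -4 + 2.0·cos(1.8326)·2.0 = -5.0353
y' = -1 + 2.0·sin(1.8326)·2.0 = 2.8637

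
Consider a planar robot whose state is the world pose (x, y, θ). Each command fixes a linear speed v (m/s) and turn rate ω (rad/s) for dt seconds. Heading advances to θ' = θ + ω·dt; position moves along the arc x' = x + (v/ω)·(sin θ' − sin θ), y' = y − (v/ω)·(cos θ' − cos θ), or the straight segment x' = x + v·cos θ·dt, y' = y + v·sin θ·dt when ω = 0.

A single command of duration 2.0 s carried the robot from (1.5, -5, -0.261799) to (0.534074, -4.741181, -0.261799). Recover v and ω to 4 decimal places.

v = -0.5000, ω = 0.0000

Δθ = -0.261799 − -0.261799 = 0.000000
ω = Δθ/dt = 0.000000/2.0 = 0.0000
ω = 0 → v = (Δx·cos θ + Δy·sin θ)/dt = -0.5000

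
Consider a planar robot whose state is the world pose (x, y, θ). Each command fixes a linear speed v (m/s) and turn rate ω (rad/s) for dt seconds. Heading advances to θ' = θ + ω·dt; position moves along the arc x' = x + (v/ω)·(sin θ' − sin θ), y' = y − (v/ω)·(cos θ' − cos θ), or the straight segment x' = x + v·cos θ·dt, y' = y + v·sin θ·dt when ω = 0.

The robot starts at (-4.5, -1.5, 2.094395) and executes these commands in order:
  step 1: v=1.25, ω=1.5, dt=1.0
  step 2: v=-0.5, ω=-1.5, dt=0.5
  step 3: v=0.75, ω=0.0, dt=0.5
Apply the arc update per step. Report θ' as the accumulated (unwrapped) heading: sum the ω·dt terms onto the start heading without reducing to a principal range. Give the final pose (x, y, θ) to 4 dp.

(-5.7014, -1.0385, 2.8444)

step 1: θ'=3.5944 (R=0.8333) → pose (-5.5863, -1.1673, 3.5944)
step 2: θ'=2.8444 (R=0.3333) → pose (-5.3428, -1.1483, 2.8444)
step 3: θ'=2.8444 (straight) → pose (-5.7014, -1.0385, 2.8444)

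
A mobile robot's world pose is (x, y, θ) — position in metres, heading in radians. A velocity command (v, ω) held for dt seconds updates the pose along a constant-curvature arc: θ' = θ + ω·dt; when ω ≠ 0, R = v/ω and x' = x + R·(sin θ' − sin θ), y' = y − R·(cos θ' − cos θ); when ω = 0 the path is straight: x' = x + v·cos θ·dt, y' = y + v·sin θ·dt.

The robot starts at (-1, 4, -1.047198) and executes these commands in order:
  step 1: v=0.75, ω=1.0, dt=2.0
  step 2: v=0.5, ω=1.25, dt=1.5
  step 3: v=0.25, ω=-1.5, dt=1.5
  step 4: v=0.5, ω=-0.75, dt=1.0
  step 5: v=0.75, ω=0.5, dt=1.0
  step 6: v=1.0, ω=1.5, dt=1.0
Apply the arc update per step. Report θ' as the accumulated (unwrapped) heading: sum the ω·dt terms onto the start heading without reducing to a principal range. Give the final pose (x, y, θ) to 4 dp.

step 1: θ'=0.9528 (R=0.7500) → pose (0.2608, 3.9404, 0.9528)
step 2: θ'=2.8278 (R=0.4000) → pose (0.0583, 4.5527, 2.8278)
step 3: θ'=0.5778 (R=-0.1667) → pose (0.0187, 4.8508, 0.5778)
step 4: θ'=-0.1722 (R=-0.6667) → pose (0.4970, 4.9492, -0.1722)
step 5: θ'=0.3278 (R=1.5000) → pose (1.2370, 5.0069, 0.3278)
step 6: θ'=1.8278 (R=0.6667) → pose (1.6671, 5.8075, 1.8278)

(1.6671, 5.8075, 1.8278)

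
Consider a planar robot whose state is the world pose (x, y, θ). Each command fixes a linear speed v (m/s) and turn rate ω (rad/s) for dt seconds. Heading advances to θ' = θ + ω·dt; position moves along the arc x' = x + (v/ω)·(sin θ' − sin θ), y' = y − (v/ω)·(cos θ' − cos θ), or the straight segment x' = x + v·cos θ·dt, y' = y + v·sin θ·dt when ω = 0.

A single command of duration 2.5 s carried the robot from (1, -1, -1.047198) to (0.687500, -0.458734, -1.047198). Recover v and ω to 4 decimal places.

Δθ = -1.047198 − -1.047198 = 0.000000
ω = Δθ/dt = 0.000000/2.5 = 0.0000
ω = 0 → v = (Δx·cos θ + Δy·sin θ)/dt = -0.2500

v = -0.2500, ω = 0.0000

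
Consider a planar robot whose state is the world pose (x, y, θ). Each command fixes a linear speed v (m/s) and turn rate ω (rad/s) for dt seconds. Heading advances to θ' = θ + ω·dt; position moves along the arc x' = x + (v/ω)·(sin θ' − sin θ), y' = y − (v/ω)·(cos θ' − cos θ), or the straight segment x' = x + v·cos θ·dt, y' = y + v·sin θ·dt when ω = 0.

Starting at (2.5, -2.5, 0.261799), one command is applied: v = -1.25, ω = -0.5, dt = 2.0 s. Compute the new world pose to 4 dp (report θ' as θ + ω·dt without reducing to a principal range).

(0.1706, -1.9344, -0.7382)

θ' = 0.2618 + -0.5·2.0 = -0.7382
R = v/ω = -1.25/-0.5 = 2.5000
x' = 2.5 + 2.5000·(sin -0.7382 − sin 0.2618) = 0.1706
y' = -2.5 − 2.5000·(cos -0.7382 − cos 0.2618) = -1.9344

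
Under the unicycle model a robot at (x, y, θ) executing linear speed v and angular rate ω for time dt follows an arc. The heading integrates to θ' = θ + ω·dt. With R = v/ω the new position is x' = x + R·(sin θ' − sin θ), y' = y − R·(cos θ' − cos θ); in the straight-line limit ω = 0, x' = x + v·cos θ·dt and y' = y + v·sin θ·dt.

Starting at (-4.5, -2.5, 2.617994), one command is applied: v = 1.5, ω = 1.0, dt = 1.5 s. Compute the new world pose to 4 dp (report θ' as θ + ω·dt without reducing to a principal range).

(-6.4927, -2.9590, 4.1180)

θ' = 2.6180 + 1.0·1.5 = 4.1180
R = v/ω = 1.5/1.0 = 1.5000
x' = -4.5 + 1.5000·(sin 4.1180 − sin 2.6180) = -6.4927
y' = -2.5 − 1.5000·(cos 4.1180 − cos 2.6180) = -2.9590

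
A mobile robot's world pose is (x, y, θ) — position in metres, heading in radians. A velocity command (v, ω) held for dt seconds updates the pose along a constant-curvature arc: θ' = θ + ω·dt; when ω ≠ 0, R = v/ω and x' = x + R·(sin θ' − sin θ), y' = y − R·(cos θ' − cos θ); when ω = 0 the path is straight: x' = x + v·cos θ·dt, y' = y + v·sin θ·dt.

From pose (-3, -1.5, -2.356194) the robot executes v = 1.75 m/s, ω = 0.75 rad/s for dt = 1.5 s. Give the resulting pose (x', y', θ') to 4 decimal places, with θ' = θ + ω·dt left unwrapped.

(-3.5502, -3.9272, -1.2312)

θ' = -2.3562 + 0.75·1.5 = -1.2312
R = v/ω = 1.75/0.75 = 2.3333
x' = -3 + 2.3333·(sin -1.2312 − sin -2.3562) = -3.5502
y' = -1.5 − 2.3333·(cos -1.2312 − cos -2.3562) = -3.9272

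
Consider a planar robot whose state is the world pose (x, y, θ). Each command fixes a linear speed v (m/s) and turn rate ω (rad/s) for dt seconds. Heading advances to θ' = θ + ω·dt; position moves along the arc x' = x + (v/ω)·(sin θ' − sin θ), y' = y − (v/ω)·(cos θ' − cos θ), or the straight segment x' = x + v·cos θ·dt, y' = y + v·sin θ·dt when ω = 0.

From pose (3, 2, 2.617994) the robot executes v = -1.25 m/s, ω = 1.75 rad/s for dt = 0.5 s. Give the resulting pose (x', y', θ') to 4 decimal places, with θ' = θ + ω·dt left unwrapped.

(3.6030, 1.9480, 3.4930)

θ' = 2.6180 + 1.75·0.5 = 3.4930
R = v/ω = -1.25/1.75 = -0.7143
x' = 3 + -0.7143·(sin 3.4930 − sin 2.6180) = 3.6030
y' = 2 − -0.7143·(cos 3.4930 − cos 2.6180) = 1.9480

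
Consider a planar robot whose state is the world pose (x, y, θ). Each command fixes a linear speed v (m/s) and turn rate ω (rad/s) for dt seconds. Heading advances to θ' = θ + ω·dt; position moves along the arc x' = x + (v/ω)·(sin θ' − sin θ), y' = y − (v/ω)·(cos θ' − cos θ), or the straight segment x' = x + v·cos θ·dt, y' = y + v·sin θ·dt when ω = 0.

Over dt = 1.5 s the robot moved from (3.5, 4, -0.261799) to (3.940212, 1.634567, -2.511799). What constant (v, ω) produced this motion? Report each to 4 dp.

Δθ = -2.511799 − -0.261799 = -2.250000
ω = Δθ/dt = -2.250000/1.5 = -1.5000
R = −Δy/(cos θ' − cos θ) = -1.3333
v = R·ω = -1.3333·-1.5000 = 2.0000

v = 2.0000, ω = -1.5000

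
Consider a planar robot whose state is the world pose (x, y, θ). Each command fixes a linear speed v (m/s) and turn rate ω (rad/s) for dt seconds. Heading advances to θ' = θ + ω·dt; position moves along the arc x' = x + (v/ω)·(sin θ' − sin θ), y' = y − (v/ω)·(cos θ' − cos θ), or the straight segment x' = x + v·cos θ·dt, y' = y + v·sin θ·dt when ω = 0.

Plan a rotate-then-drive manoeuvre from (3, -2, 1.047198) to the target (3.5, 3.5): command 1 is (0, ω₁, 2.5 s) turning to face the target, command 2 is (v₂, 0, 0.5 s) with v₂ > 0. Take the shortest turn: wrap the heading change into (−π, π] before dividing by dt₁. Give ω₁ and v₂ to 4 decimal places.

heading to target = atan2(3.5−-2, 3.5−3) = 1.4801
Δθ = wrap(1.4801 − 1.0472) = 0.4329; ω₁ = Δθ/dt₁ = 0.1732
distance = √((3.5−3)² + (3.5−-2)²) = 5.5227; v₂ = distance/dt₂ = 11.0454

ω₁ = 0.1732, v₂ = 11.0454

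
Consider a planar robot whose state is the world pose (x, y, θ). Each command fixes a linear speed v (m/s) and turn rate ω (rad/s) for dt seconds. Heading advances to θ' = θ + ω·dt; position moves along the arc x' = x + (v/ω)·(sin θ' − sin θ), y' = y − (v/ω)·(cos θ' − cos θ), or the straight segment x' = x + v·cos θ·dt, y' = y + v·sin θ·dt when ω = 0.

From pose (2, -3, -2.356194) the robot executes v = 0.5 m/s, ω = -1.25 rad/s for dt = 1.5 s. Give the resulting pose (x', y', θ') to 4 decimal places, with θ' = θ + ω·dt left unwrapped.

θ' = -2.3562 + -1.25·1.5 = -4.2312
R = v/ω = 0.5/-1.25 = -0.4000
x' = 2 + -0.4000·(sin -4.2312 − sin -2.3562) = 1.3626
y' = -3 − -0.4000·(cos -4.2312 − cos -2.3562) = -2.9023

(1.3626, -2.9023, -4.2312)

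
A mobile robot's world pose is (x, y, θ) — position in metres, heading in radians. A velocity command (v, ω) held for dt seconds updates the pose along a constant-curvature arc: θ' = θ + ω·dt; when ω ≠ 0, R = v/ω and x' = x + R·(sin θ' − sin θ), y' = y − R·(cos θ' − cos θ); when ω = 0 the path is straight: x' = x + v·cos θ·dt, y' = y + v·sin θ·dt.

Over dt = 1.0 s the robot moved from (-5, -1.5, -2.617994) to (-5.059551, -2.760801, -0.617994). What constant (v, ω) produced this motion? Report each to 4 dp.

Δθ = -0.617994 − -2.617994 = 2.000000
ω = Δθ/dt = 2.000000/1.0 = 2.0000
R = −Δy/(cos θ' − cos θ) = 0.7500
v = R·ω = 0.7500·2.0000 = 1.5000

v = 1.5000, ω = 2.0000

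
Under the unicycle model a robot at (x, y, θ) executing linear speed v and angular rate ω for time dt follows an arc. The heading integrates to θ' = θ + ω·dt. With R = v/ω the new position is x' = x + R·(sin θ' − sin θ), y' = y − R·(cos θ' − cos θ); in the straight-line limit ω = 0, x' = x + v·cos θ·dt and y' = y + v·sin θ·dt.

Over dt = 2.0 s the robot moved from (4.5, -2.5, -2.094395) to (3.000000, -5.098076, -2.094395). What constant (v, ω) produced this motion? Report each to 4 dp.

Δθ = -2.094395 − -2.094395 = 0.000000
ω = Δθ/dt = 0.000000/2.0 = 0.0000
ω = 0 → v = (Δx·cos θ + Δy·sin θ)/dt = 1.5000

v = 1.5000, ω = 0.0000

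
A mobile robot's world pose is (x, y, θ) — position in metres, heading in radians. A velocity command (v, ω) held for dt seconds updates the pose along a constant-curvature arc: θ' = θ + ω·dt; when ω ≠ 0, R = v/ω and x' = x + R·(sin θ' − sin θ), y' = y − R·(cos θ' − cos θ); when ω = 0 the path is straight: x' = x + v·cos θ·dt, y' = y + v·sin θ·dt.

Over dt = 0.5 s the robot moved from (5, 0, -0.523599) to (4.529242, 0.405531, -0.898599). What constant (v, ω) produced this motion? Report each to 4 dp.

v = -1.2500, ω = -0.7500

Δθ = -0.898599 − -0.523599 = -0.375000
ω = Δθ/dt = -0.375000/0.5 = -0.7500
R = Δx/(sin θ' − sin θ) = 1.6667
v = R·ω = 1.6667·-0.7500 = -1.2500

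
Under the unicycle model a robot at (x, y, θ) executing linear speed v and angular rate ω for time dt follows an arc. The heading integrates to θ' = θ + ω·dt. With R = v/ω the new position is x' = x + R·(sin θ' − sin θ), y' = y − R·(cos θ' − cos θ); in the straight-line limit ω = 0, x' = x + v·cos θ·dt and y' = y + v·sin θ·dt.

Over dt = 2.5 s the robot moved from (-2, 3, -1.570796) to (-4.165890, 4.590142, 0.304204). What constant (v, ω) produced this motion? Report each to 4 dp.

Δθ = 0.304204 − -1.570796 = 1.875000
ω = Δθ/dt = 1.875000/2.5 = 0.7500
R = Δx/(sin θ' − sin θ) = -1.6667
v = R·ω = -1.6667·0.7500 = -1.2500

v = -1.2500, ω = 0.7500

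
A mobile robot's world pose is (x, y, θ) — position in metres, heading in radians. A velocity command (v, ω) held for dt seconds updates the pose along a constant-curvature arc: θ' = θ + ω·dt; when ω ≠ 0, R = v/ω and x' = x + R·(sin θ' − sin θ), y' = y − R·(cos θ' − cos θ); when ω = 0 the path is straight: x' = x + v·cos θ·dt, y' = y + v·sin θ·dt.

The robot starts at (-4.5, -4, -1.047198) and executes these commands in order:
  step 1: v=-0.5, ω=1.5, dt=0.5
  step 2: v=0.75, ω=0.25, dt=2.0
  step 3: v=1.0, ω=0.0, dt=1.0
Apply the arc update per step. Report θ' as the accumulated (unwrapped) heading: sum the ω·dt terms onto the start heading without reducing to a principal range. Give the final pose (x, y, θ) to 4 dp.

step 1: θ'=-0.2972 (R=-0.3333) → pose (-4.6911, -3.8479, -0.2972)
step 2: θ'=0.2028 (R=3.0000) → pose (-3.2083, -3.9180, 0.2028)
step 3: θ'=0.2028 (straight) → pose (-2.2288, -3.7166, 0.2028)

(-2.2288, -3.7166, 0.2028)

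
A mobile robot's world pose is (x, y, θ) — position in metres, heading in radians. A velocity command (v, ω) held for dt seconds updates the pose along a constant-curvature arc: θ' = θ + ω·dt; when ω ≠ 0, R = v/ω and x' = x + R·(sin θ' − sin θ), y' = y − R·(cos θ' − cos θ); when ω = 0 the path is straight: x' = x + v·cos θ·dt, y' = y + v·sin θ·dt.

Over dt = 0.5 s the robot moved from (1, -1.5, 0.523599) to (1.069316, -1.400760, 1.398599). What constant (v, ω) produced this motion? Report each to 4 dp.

Δθ = 1.398599 − 0.523599 = 0.875000
ω = Δθ/dt = 0.875000/0.5 = 1.7500
R = −Δy/(cos θ' − cos θ) = 0.1429
v = R·ω = 0.1429·1.7500 = 0.2500

v = 0.2500, ω = 1.7500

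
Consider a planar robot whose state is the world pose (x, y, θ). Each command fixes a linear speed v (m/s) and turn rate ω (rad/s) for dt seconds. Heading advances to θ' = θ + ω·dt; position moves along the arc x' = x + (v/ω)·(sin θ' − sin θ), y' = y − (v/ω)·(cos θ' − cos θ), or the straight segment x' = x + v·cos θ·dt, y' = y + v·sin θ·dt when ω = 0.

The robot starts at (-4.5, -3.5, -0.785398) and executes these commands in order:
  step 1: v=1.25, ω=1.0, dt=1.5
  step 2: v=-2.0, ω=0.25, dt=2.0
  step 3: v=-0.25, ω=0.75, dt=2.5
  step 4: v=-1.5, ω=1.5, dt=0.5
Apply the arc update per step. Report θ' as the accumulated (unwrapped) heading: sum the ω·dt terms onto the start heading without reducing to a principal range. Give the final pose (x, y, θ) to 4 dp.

step 1: θ'=0.7146 (R=1.2500) → pose (-2.7970, -3.5603, 0.7146)
step 2: θ'=1.2146 (R=-8.0000) → pose (-5.0523, -6.8135, 1.2146)
step 3: θ'=3.0896 (R=-0.3333) → pose (-4.7572, -7.2626, 3.0896)
step 4: θ'=3.8396 (R=-1.0000) → pose (-4.0625, -7.0301, 3.8396)

(-4.0625, -7.0301, 3.8396)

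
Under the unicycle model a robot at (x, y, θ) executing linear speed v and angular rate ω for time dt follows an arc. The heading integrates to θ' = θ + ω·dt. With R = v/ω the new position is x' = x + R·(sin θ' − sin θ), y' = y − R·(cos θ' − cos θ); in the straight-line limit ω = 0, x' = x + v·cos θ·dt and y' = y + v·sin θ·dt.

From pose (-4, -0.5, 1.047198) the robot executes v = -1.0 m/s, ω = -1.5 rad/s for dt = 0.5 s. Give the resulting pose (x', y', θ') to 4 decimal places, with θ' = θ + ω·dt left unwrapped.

θ' = 1.0472 + -1.5·0.5 = 0.2972
R = v/ω = -1.0/-1.5 = 0.6667
x' = -4 + 0.6667·(sin 0.2972 − sin 1.0472) = -4.3821
y' = -0.5 − 0.6667·(cos 0.2972 − cos 1.0472) = -0.8041

(-4.3821, -0.8041, 0.2972)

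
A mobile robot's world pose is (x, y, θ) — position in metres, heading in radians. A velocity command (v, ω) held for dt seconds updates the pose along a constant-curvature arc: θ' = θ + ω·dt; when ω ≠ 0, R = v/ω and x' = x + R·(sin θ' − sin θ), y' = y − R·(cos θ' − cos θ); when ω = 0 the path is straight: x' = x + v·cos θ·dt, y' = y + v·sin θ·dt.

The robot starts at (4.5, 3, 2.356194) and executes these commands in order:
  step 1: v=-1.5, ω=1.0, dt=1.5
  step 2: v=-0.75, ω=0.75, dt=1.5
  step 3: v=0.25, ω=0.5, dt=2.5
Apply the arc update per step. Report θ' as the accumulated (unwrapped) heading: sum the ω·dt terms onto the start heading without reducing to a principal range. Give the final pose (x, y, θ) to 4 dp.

step 1: θ'=3.8562 (R=-1.5000) → pose (6.5436, 2.9276, 3.8562)
step 2: θ'=4.9812 (R=-1.0000) → pose (6.8524, 3.9486, 4.9812)
step 3: θ'=6.2312 (R=0.5000) → pose (7.3085, 3.5820, 6.2312)

(7.3085, 3.5820, 6.2312)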